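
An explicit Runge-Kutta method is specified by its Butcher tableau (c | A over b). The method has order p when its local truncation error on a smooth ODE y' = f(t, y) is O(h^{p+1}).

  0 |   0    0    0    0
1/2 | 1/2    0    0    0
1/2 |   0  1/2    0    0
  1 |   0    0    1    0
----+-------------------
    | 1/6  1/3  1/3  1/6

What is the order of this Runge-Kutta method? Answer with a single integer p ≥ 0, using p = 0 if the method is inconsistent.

b = (1/6, 1/3, 1/3, 1/6)
c = (0, 1/2, 1/2, 1)
Ac = (0, 0, 1/4, 1/2)
Σ b_i: 1/6·1 + 1/3·1 + 1/3·1 + 1/6·1 = 1 ✓
b·c: 1/3·1/2 + 1/3·1/2 + 1/6·1 = 1/2 ✓
b·c²: 1/3·1/4 + 1/3·1/4 + 1/6·1 = 1/3 ✓
b·Ac: 1/3·1/4 + 1/6·1/2 = 1/6 ✓
b·c³: 1/3·1/8 + 1/3·1/8 + 1/6·1 = 1/4 ✓
b·(c∘Ac): 1/3·1/8 + 1/6·1/2 = 1/8 ✓
b·Ac²: 1/3·1/8 + 1/6·1/4 = 1/12 ✓
b·A²c: 1/6·1/4 = 1/24 ✓; 4 stages ⇒ order 4.

4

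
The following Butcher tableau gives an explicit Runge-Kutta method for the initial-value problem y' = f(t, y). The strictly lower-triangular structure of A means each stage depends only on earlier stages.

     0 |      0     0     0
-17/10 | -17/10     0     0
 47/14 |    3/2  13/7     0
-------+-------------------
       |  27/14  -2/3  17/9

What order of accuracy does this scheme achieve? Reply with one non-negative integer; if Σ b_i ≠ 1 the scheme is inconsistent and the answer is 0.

0

b = (27/14, -2/3, 17/9)
c = (0, -17/10, 47/14)
Ac = (0, 0, -221/70)
Σ b_i: 27/14·1 + (-2/3)·1 + 17/9·1 = 397/126 ≠ 1 ⇒ order 0.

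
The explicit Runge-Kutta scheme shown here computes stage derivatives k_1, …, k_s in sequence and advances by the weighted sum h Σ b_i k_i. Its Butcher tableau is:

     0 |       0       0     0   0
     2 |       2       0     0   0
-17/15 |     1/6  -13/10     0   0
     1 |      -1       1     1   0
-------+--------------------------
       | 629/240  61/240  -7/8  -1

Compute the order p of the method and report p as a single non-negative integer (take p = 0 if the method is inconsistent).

b = (629/240, 61/240, -7/8, -1)
c = (0, 2, -17/15, 1)
Ac = (0, 0, -13/5, 13/15)
Σ b_i: 629/240·1 + 61/240·1 + (-7/8)·1 + (-1)·1 = 1 ✓
b·c: 61/240·2 + (-7/8)·(-17/15) + (-1)·1 = 1/2 ✓
b·c²: 61/240·4 + (-7/8)·289/225 + (-1)·1 = -1993/1800 ≠ 1/3 ⇒ order 2.
b·Ac: (-7/8)·(-13/5) + (-1)·13/15 = 169/120 ≠ 1/6

2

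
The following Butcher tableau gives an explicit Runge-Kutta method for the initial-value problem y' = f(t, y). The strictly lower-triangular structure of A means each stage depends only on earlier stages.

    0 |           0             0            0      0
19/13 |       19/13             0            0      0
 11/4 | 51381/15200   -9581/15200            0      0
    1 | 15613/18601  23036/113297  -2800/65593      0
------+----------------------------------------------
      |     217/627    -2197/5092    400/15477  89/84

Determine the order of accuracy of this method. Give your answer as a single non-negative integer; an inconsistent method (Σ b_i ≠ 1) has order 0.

4

b = (217/627, -2197/5092, 400/15477, 89/84)
c = (0, 19/13, 11/4, 1)
Ac = (0, 0, -737/800, 16/89)
Σ b_i: 217/627·1 + (-2197/5092)·1 + 400/15477·1 + 89/84·1 = 1 ✓
b·c: (-2197/5092)·19/13 + 400/15477·11/4 + 89/84·1 = 1/2 ✓
b·c²: (-2197/5092)·361/169 + 400/15477·121/16 + 89/84·1 = 1/3 ✓
b·Ac: 400/15477·(-737/800) + 89/84·16/89 = 1/6 ✓
b·c³: (-2197/5092)·6859/2197 + 400/15477·1331/64 + 89/84·1 = 1/4 ✓
b·(c∘Ac): 400/15477·(-8107/3200) + 89/84·16/89 = 1/8 ✓
b·Ac²: 400/15477·(-14003/10400) + 89/84·129/1157 = 1/12 ✓
b·A²c: 89/84·7/178 = 1/24 ✓; 4 stages ⇒ order 4.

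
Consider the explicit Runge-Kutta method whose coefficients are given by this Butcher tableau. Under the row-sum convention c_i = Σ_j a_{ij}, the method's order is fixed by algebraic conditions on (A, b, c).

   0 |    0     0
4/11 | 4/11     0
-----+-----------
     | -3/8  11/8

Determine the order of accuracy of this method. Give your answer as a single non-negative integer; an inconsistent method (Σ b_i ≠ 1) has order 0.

2

b = (-3/8, 11/8)
c = (0, 4/11)
Σ b_i: (-3/8)·1 + 11/8·1 = 1 ✓
b·c: 11/8·4/11 = 1/2 ✓; 2 stages ⇒ order 2.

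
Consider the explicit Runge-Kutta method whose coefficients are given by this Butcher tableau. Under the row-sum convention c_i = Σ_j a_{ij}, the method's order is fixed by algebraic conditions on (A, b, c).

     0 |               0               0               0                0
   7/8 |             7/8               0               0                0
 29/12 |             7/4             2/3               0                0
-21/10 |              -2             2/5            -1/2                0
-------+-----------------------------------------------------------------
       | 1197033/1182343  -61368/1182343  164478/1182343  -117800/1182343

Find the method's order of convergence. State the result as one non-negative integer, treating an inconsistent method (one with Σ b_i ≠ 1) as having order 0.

3

b = (1197033/1182343, -61368/1182343, 164478/1182343, -117800/1182343)
c = (0, 7/8, 29/12, -21/10)
Ac = (0, 0, 7/12, -103/120)
Σ b_i: 1197033/1182343·1 + (-61368/1182343)·1 + 164478/1182343·1 + (-117800/1182343)·1 = 1 ✓
b·c: (-61368/1182343)·7/8 + 164478/1182343·29/12 + (-117800/1182343)·(-21/10) = 1/2 ✓
b·c²: (-61368/1182343)·49/64 + 164478/1182343·841/144 + (-117800/1182343)·441/100 = 1/3 ✓
b·Ac: 164478/1182343·7/12 + (-117800/1182343)·(-103/120) = 1/6 ✓
b·c³: (-61368/1182343)·343/512 + 164478/1182343·24389/1728 + (-117800/1182343)·(-9261/1000) = 9709278589/3405147840 ≠ 1/4 ⇒ order 3.
b·(c∘Ac): 164478/1182343·203/144 + (-117800/1182343)·721/400 = 468811/28376232 ≠ 1/8
b·Ac²: 164478/1182343·49/96 + (-117800/1182343)·(-941/360) = 56429053/170257392 ≠ 1/12
b·A²c: (-117800/1182343)·(-7/24) = 103075/3547029 ≠ 1/24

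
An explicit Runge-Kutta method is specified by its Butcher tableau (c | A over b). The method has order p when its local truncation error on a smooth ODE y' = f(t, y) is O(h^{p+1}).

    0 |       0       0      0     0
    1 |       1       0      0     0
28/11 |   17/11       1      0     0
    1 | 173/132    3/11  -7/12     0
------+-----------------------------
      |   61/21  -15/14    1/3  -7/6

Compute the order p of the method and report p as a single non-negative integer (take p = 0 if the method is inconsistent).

1

b = (61/21, -15/14, 1/3, -7/6)
c = (0, 1, 28/11, 1)
Ac = (0, 0, 1, -40/33)
Σ b_i: 61/21·1 + (-15/14)·1 + 1/3·1 + (-7/6)·1 = 1 ✓
b·c: (-15/14)·1 + 1/3·28/11 + (-7/6)·1 = -107/77 ≠ 1/2 ⇒ order 1.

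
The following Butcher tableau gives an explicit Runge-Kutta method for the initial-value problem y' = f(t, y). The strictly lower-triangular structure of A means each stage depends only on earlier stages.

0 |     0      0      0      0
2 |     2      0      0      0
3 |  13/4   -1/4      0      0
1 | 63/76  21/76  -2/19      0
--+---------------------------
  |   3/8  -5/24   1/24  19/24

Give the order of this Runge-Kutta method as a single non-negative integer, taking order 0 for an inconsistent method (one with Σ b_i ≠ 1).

b = (3/8, -5/24, 1/24, 19/24)
c = (0, 2, 3, 1)
Ac = (0, 0, -1/2, 9/38)
Σ b_i: 3/8·1 + (-5/24)·1 + 1/24·1 + 19/24·1 = 1 ✓
b·c: (-5/24)·2 + 1/24·3 + 19/24·1 = 1/2 ✓
b·c²: (-5/24)·4 + 1/24·9 + 19/24·1 = 1/3 ✓
b·Ac: 1/24·(-1/2) + 19/24·9/38 = 1/6 ✓
b·c³: (-5/24)·8 + 1/24·27 + 19/24·1 = 1/4 ✓
b·(c∘Ac): 1/24·(-3/2) + 19/24·9/38 = 1/8 ✓
b·Ac²: 1/24·(-1) + 19/24·3/19 = 1/12 ✓
b·A²c: 19/24·1/19 = 1/24 ✓; 4 stages ⇒ order 4.

4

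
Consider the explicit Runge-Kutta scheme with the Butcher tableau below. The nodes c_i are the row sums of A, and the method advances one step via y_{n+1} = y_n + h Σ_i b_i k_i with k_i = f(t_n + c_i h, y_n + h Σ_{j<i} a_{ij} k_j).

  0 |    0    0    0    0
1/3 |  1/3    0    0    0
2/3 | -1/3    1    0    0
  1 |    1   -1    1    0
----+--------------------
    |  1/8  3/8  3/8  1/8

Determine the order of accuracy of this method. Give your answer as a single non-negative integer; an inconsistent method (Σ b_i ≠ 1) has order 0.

b = (1/8, 3/8, 3/8, 1/8)
c = (0, 1/3, 2/3, 1)
Ac = (0, 0, 1/3, 1/3)
Σ b_i: 1/8·1 + 3/8·1 + 3/8·1 + 1/8·1 = 1 ✓
b·c: 3/8·1/3 + 3/8·2/3 + 1/8·1 = 1/2 ✓
b·c²: 3/8·1/9 + 3/8·4/9 + 1/8·1 = 1/3 ✓
b·Ac: 3/8·1/3 + 1/8·1/3 = 1/6 ✓
b·c³: 3/8·1/27 + 3/8·8/27 + 1/8·1 = 1/4 ✓
b·(c∘Ac): 3/8·2/9 + 1/8·1/3 = 1/8 ✓
b·Ac²: 3/8·1/9 + 1/8·1/3 = 1/12 ✓
b·A²c: 1/8·1/3 = 1/24 ✓; 4 stages ⇒ order 4.

4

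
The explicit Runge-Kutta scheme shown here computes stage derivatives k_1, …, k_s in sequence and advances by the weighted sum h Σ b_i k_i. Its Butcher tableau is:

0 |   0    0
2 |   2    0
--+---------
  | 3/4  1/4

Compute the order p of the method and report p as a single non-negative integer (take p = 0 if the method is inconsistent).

b = (3/4, 1/4)
c = (0, 2)
Σ b_i: 3/4·1 + 1/4·1 = 1 ✓
b·c: 1/4·2 = 1/2 ✓; 2 stages ⇒ order 2.

2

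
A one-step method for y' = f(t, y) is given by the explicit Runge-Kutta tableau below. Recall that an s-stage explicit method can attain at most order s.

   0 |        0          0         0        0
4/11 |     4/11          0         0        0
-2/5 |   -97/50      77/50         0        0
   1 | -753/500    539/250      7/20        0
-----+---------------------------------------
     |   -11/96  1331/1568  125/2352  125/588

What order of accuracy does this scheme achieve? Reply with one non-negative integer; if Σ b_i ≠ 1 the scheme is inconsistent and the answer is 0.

b = (-11/96, 1331/1568, 125/2352, 125/588)
c = (0, 4/11, -2/5, 1)
Ac = (0, 0, 14/25, 161/250)
Σ b_i: (-11/96)·1 + 1331/1568·1 + 125/2352·1 + 125/588·1 = 1 ✓
b·c: 1331/1568·4/11 + 125/2352·(-2/5) + 125/588·1 = 1/2 ✓
b·c²: 1331/1568·16/121 + 125/2352·4/25 + 125/588·1 = 1/3 ✓
b·Ac: 125/2352·14/25 + 125/588·161/250 = 1/6 ✓
b·c³: 1331/1568·64/1331 + 125/2352·(-8/125) + 125/588·1 = 1/4 ✓
b·(c∘Ac): 125/2352·(-28/125) + 125/588·161/250 = 1/8 ✓
b·Ac²: 125/2352·56/275 + 125/588·469/1375 = 1/12 ✓
b·A²c: 125/588·49/250 = 1/24 ✓; 4 stages ⇒ order 4.

4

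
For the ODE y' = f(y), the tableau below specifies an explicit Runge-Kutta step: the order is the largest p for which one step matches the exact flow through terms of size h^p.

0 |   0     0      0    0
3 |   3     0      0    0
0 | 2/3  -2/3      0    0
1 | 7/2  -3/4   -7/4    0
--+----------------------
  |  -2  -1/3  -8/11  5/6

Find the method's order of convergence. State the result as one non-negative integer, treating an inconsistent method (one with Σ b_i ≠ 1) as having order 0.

0

b = (-2, -1/3, -8/11, 5/6)
c = (0, 3, 0, 1)
Ac = (0, 0, -2, -9/4)
Σ b_i: (-2)·1 + (-1/3)·1 + (-8/11)·1 + 5/6·1 = -49/22 ≠ 1 ⇒ order 0.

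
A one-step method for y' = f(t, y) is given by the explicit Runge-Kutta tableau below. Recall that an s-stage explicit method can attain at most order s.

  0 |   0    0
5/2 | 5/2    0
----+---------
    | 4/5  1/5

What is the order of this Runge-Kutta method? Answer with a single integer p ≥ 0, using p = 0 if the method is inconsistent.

2

b = (4/5, 1/5)
c = (0, 5/2)
Σ b_i: 4/5·1 + 1/5·1 = 1 ✓
b·c: 1/5·5/2 = 1/2 ✓; 2 stages ⇒ order 2.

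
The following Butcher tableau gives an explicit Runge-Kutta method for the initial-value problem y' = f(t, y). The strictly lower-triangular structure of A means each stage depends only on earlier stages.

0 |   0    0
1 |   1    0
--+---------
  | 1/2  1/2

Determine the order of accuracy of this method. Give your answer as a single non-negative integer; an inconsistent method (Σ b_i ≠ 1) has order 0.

b = (1/2, 1/2)
c = (0, 1)
Σ b_i: 1/2·1 + 1/2·1 = 1 ✓
b·c: 1/2·1 = 1/2 ✓; 2 stages ⇒ order 2.

2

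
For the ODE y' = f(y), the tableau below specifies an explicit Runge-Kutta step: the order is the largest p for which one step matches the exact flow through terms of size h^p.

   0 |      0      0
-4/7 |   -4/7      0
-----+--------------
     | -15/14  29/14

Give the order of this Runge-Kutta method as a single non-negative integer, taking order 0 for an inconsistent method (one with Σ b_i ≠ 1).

b = (-15/14, 29/14)
c = (0, -4/7)
Σ b_i: (-15/14)·1 + 29/14·1 = 1 ✓
b·c: 29/14·(-4/7) = -58/49 ≠ 1/2 ⇒ order 1.

1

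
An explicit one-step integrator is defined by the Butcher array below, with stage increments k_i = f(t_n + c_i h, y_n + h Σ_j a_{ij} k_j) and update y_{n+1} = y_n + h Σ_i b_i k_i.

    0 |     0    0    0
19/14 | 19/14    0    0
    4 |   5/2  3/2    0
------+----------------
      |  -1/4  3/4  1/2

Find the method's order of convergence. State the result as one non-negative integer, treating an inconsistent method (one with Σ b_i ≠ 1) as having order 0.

b = (-1/4, 3/4, 1/2)
c = (0, 19/14, 4)
Ac = (0, 0, 57/28)
Σ b_i: (-1/4)·1 + 3/4·1 + 1/2·1 = 1 ✓
b·c: 3/4·19/14 + 1/2·4 = 169/56 ≠ 1/2 ⇒ order 1.

1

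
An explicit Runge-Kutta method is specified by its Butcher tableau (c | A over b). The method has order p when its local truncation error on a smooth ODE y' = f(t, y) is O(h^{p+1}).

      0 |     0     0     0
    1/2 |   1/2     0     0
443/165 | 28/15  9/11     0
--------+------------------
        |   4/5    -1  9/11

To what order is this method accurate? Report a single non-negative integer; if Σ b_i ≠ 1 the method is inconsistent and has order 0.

0

b = (4/5, -1, 9/11)
c = (0, 1/2, 443/165)
Ac = (0, 0, 9/22)
Σ b_i: 4/5·1 + (-1)·1 + 9/11·1 = 34/55 ≠ 1 ⇒ order 0.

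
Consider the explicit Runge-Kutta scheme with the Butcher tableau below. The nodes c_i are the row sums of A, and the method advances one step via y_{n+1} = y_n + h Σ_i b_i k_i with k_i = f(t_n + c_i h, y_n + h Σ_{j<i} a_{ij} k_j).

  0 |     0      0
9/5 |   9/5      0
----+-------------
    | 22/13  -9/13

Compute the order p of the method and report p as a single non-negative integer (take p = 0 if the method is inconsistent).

1

b = (22/13, -9/13)
c = (0, 9/5)
Σ b_i: 22/13·1 + (-9/13)·1 = 1 ✓
b·c: (-9/13)·9/5 = -81/65 ≠ 1/2 ⇒ order 1.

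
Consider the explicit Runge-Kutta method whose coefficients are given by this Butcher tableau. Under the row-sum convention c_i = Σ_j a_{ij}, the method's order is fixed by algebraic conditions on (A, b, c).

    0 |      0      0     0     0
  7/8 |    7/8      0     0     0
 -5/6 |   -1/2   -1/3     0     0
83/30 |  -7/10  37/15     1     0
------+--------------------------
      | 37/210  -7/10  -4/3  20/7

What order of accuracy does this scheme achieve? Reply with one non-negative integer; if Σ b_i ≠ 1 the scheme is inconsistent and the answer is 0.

1

b = (37/210, -7/10, -4/3, 20/7)
c = (0, 7/8, -5/6, 83/30)
Ac = (0, 0, -7/24, 53/40)
Σ b_i: 37/210·1 + (-7/10)·1 + (-4/3)·1 + 20/7·1 = 1 ✓
b·c: (-7/10)·7/8 + (-4/3)·(-5/6) + 20/7·83/30 = 42353/5040 ≠ 1/2 ⇒ order 1.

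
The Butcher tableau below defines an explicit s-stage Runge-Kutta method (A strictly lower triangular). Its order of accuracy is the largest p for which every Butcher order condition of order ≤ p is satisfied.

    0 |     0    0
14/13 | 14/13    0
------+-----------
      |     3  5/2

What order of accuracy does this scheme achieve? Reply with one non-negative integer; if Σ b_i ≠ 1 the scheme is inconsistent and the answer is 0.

b = (3, 5/2)
c = (0, 14/13)
Σ b_i: 3·1 + 5/2·1 = 11/2 ≠ 1 ⇒ order 0.

0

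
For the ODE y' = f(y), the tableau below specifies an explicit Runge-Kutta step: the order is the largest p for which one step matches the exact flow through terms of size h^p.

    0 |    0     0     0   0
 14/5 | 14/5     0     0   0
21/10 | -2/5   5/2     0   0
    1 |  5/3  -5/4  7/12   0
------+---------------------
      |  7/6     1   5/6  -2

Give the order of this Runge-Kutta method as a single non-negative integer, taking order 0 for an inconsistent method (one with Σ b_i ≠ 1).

1

b = (7/6, 1, 5/6, -2)
c = (0, 14/5, 21/10, 1)
Ac = (0, 0, 7, -91/40)
Σ b_i: 7/6·1 + 1·1 + 5/6·1 + (-2)·1 = 1 ✓
b·c: 1·14/5 + 5/6·21/10 + (-2)·1 = 51/20 ≠ 1/2 ⇒ order 1.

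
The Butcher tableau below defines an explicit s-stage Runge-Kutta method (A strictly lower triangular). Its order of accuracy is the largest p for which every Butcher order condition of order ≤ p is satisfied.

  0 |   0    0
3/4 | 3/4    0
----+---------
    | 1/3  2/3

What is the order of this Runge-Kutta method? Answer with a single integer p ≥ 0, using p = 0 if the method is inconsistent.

b = (1/3, 2/3)
c = (0, 3/4)
Σ b_i: 1/3·1 + 2/3·1 = 1 ✓
b·c: 2/3·3/4 = 1/2 ✓; 2 stages ⇒ order 2.

2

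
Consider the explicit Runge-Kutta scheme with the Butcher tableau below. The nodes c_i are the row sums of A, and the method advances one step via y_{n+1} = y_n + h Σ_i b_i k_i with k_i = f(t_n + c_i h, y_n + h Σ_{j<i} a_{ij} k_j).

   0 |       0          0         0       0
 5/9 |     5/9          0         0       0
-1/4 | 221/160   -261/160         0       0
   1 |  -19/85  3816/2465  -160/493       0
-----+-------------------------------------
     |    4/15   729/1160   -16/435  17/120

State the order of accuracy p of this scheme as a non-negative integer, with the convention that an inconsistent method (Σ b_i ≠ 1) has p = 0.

b = (4/15, 729/1160, -16/435, 17/120)
c = (0, 5/9, -1/4, 1)
Ac = (0, 0, -29/32, 16/17)
Σ b_i: 4/15·1 + 729/1160·1 + (-16/435)·1 + 17/120·1 = 1 ✓
b·c: 729/1160·5/9 + (-16/435)·(-1/4) + 17/120·1 = 1/2 ✓
b·c²: 729/1160·25/81 + (-16/435)·1/16 + 17/120·1 = 1/3 ✓
b·Ac: (-16/435)·(-29/32) + 17/120·16/17 = 1/6 ✓
b·c³: 729/1160·125/729 + (-16/435)·(-1/64) + 17/120·1 = 1/4 ✓
b·(c∘Ac): (-16/435)·29/128 + 17/120·16/17 = 1/8 ✓
b·Ac²: (-16/435)·(-145/288) + 17/120·70/153 = 1/12 ✓
b·A²c: 17/120·5/17 = 1/24 ✓; 4 stages ⇒ order 4.

4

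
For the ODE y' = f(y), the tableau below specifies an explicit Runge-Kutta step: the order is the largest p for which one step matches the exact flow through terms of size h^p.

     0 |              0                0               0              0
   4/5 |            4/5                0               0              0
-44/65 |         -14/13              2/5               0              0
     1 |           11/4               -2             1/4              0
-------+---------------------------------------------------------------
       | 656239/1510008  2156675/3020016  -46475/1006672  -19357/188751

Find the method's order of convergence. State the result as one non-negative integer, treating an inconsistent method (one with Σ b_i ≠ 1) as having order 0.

3

b = (656239/1510008, 2156675/3020016, -46475/1006672, -19357/188751)
c = (0, 4/5, -44/65, 1)
Ac = (0, 0, 8/25, -23/13)
Σ b_i: 656239/1510008·1 + 2156675/3020016·1 + (-46475/1006672)·1 + (-19357/188751)·1 = 1 ✓
b·c: 2156675/3020016·4/5 + (-46475/1006672)·(-44/65) + (-19357/188751)·1 = 1/2 ✓
b·c²: 2156675/3020016·16/25 + (-46475/1006672)·1936/4225 + (-19357/188751)·1 = 1/3 ✓
b·Ac: (-46475/1006672)·8/25 + (-19357/188751)·(-23/13) = 1/6 ✓
b·c³: 2156675/3020016·64/125 + (-46475/1006672)·(-85184/274625) + (-19357/188751)·1 = 1134457/4089605 ≠ 1/4 ⇒ order 3.
b·(c∘Ac): (-46475/1006672)·(-352/1625) + (-19357/188751)·(-23/13) = 180673/943755 ≠ 1/8
b·Ac²: (-46475/1006672)·32/125 + (-19357/188751)·(-4924/4225) = 6606826/61344075 ≠ 1/12
b·A²c: (-19357/188751)·2/25 = -38714/4718775 ≠ 1/24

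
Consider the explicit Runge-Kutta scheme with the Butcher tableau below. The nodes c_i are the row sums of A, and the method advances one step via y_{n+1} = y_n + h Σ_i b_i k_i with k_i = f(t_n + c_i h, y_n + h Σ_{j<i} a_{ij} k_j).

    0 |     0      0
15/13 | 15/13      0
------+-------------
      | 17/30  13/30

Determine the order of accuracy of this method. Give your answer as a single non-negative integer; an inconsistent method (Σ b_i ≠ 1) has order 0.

2

b = (17/30, 13/30)
c = (0, 15/13)
Σ b_i: 17/30·1 + 13/30·1 = 1 ✓
b·c: 13/30·15/13 = 1/2 ✓; 2 stages ⇒ order 2.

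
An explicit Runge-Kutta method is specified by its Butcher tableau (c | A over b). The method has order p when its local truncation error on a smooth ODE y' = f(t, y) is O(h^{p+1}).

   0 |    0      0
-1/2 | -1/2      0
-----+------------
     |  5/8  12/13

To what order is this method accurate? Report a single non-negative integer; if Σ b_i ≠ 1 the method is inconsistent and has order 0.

0

b = (5/8, 12/13)
c = (0, -1/2)
Σ b_i: 5/8·1 + 12/13·1 = 161/104 ≠ 1 ⇒ order 0.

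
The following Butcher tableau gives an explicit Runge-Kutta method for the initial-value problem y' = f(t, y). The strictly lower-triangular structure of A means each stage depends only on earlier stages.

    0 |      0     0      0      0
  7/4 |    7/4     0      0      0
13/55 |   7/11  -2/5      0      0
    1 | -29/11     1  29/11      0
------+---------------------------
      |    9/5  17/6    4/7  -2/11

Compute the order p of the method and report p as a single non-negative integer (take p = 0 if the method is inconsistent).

0

b = (9/5, 17/6, 4/7, -2/11)
c = (0, 7/4, 13/55, 1)
Ac = (0, 0, -7/10, 5743/2420)
Σ b_i: 9/5·1 + 17/6·1 + 4/7·1 + (-2/11)·1 = 11603/2310 ≠ 1 ⇒ order 0.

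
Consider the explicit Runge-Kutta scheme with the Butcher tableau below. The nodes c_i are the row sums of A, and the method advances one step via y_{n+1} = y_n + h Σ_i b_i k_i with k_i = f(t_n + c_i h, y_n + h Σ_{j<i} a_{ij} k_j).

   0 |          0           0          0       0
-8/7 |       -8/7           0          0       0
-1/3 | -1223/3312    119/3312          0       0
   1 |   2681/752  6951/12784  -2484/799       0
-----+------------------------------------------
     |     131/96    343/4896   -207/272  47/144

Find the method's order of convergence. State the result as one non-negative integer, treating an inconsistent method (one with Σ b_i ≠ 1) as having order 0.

b = (131/96, 343/4896, -207/272, 47/144)
c = (0, -8/7, -1/3, 1)
Ac = (0, 0, -17/414, 39/94)
Σ b_i: 131/96·1 + 343/4896·1 + (-207/272)·1 + 47/144·1 = 1 ✓
b·c: 343/4896·(-8/7) + (-207/272)·(-1/3) + 47/144·1 = 1/2 ✓
b·c²: 343/4896·64/49 + (-207/272)·1/9 + 47/144·1 = 1/3 ✓
b·Ac: (-207/272)·(-17/414) + 47/144·39/94 = 1/6 ✓
b·c³: 343/4896·(-512/343) + (-207/272)·(-1/27) + 47/144·1 = 1/4 ✓
b·(c∘Ac): (-207/272)·17/1242 + 47/144·39/94 = 1/8 ✓
b·Ac²: (-207/272)·68/1449 + 47/144·120/329 = 1/12 ✓
b·A²c: 47/144·6/47 = 1/24 ✓; 4 stages ⇒ order 4.

4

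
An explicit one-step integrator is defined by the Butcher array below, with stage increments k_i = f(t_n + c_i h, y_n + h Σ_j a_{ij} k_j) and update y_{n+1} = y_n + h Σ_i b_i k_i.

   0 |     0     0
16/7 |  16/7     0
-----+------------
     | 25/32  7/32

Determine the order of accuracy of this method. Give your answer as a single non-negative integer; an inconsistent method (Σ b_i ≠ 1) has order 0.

b = (25/32, 7/32)
c = (0, 16/7)
Σ b_i: 25/32·1 + 7/32·1 = 1 ✓
b·c: 7/32·16/7 = 1/2 ✓; 2 stages ⇒ order 2.

2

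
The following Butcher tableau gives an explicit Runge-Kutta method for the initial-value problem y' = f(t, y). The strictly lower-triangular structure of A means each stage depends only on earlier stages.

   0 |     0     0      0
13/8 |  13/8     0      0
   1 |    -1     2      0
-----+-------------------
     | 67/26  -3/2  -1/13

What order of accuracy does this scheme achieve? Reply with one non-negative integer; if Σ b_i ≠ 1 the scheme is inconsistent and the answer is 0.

1

b = (67/26, -3/2, -1/13)
c = (0, 13/8, 1)
Ac = (0, 0, 13/4)
Σ b_i: 67/26·1 + (-3/2)·1 + (-1/13)·1 = 1 ✓
b·c: (-3/2)·13/8 + (-1/13)·1 = -523/208 ≠ 1/2 ⇒ order 1.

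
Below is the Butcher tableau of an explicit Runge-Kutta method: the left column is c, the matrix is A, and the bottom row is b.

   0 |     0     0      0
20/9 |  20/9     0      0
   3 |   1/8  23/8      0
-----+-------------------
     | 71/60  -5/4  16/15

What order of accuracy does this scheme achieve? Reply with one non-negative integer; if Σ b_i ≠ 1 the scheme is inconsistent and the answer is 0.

1

b = (71/60, -5/4, 16/15)
c = (0, 20/9, 3)
Ac = (0, 0, 115/18)
Σ b_i: 71/60·1 + (-5/4)·1 + 16/15·1 = 1 ✓
b·c: (-5/4)·20/9 + 16/15·3 = 19/45 ≠ 1/2 ⇒ order 1.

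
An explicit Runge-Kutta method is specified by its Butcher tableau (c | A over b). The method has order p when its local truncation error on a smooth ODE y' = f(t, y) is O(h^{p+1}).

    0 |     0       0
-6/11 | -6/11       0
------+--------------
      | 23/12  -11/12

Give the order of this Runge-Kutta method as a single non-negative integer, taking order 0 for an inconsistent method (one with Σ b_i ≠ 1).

b = (23/12, -11/12)
c = (0, -6/11)
Σ b_i: 23/12·1 + (-11/12)·1 = 1 ✓
b·c: (-11/12)·(-6/11) = 1/2 ✓; 2 stages ⇒ order 2.

2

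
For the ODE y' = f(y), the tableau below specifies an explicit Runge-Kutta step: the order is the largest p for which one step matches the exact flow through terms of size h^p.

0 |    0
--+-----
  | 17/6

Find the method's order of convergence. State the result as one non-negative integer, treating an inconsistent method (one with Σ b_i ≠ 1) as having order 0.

0

b = (17/6)
c = (0)
Σ b_i: 17/6·1 = 17/6 ≠ 1 ⇒ order 0.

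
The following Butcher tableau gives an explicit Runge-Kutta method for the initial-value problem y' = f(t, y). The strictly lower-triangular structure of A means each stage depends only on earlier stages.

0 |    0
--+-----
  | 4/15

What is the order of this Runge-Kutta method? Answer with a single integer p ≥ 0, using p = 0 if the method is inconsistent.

0

b = (4/15)
c = (0)
Σ b_i: 4/15·1 = 4/15 ≠ 1 ⇒ order 0.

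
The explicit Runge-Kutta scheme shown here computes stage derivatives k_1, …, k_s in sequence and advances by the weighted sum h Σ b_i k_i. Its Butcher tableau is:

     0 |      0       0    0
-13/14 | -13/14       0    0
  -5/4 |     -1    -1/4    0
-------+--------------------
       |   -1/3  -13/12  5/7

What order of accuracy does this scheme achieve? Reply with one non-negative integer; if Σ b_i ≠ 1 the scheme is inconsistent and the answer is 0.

b = (-1/3, -13/12, 5/7)
c = (0, -13/14, -5/4)
Ac = (0, 0, 13/56)
Σ b_i: (-1/3)·1 + (-13/12)·1 + 5/7·1 = -59/84 ≠ 1 ⇒ order 0.

0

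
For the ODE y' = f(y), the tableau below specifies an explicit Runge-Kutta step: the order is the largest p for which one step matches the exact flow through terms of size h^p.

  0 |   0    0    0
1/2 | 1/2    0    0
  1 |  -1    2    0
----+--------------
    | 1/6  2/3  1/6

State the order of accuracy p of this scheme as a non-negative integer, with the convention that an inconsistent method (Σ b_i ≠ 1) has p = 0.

b = (1/6, 2/3, 1/6)
c = (0, 1/2, 1)
Ac = (0, 0, 1)
Σ b_i: 1/6·1 + 2/3·1 + 1/6·1 = 1 ✓
b·c: 2/3·1/2 + 1/6·1 = 1/2 ✓
b·c²: 2/3·1/4 + 1/6·1 = 1/3 ✓
b·Ac: 1/6·1 = 1/6 ✓; 3 stages ⇒ order 3.

3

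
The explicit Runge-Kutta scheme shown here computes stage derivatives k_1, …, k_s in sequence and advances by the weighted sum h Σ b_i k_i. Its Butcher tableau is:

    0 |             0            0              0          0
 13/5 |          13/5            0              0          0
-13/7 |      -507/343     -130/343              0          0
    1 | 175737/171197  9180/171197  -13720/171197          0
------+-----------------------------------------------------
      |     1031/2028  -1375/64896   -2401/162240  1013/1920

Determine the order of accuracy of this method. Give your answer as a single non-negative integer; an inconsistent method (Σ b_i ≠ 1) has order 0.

4

b = (1031/2028, -1375/64896, -2401/162240, 1013/1920)
c = (0, 13/5, -13/7, 1)
Ac = (0, 0, -338/343, 292/1013)
Σ b_i: 1031/2028·1 + (-1375/64896)·1 + (-2401/162240)·1 + 1013/1920·1 = 1 ✓
b·c: (-1375/64896)·13/5 + (-2401/162240)·(-13/7) + 1013/1920·1 = 1/2 ✓
b·c²: (-1375/64896)·169/25 + (-2401/162240)·169/49 + 1013/1920·1 = 1/3 ✓
b·Ac: (-2401/162240)·(-338/343) + 1013/1920·292/1013 = 1/6 ✓
b·c³: (-1375/64896)·2197/125 + (-2401/162240)·(-2197/343) + 1013/1920·1 = 1/4 ✓
b·(c∘Ac): (-2401/162240)·4394/2401 + 1013/1920·292/1013 = 1/8 ✓
b·Ac²: (-2401/162240)·(-4394/1715) + 1013/1920·436/5065 = 1/12 ✓
b·A²c: 1013/1920·80/1013 = 1/24 ✓; 4 stages ⇒ order 4.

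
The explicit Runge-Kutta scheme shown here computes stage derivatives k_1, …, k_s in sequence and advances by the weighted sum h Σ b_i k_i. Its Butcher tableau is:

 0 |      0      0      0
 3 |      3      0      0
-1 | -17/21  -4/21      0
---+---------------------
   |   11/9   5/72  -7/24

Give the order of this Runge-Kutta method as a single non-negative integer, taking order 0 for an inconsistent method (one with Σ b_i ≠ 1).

3

b = (11/9, 5/72, -7/24)
c = (0, 3, -1)
Ac = (0, 0, -4/7)
Σ b_i: 11/9·1 + 5/72·1 + (-7/24)·1 = 1 ✓
b·c: 5/72·3 + (-7/24)·(-1) = 1/2 ✓
b·c²: 5/72·9 + (-7/24)·1 = 1/3 ✓
b·Ac: (-7/24)·(-4/7) = 1/6 ✓; 3 stages ⇒ order 3.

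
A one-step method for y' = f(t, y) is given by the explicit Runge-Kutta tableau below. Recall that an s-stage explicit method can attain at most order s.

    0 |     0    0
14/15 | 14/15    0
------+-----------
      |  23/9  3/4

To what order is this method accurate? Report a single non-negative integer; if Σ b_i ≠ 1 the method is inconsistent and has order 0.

0

b = (23/9, 3/4)
c = (0, 14/15)
Σ b_i: 23/9·1 + 3/4·1 = 119/36 ≠ 1 ⇒ order 0.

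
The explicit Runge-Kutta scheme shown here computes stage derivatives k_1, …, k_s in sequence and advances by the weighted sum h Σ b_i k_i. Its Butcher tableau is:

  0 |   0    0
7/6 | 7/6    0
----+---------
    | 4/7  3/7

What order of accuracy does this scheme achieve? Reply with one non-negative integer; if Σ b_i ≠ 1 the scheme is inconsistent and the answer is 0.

b = (4/7, 3/7)
c = (0, 7/6)
Σ b_i: 4/7·1 + 3/7·1 = 1 ✓
b·c: 3/7·7/6 = 1/2 ✓; 2 stages ⇒ order 2.

2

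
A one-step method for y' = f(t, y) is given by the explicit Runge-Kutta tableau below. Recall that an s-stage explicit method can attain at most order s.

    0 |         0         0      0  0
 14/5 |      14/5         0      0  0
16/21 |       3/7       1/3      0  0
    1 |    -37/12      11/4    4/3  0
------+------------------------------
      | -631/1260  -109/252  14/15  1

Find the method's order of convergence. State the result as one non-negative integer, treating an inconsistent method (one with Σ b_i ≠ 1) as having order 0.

2

b = (-631/1260, -109/252, 14/15, 1)
c = (0, 14/5, 16/21, 1)
Ac = (0, 0, 14/15, 5491/630)
Σ b_i: (-631/1260)·1 + (-109/252)·1 + 14/15·1 + 1·1 = 1 ✓
b·c: (-109/252)·14/5 + 14/15·16/21 + 1·1 = 1/2 ✓
b·c²: (-109/252)·196/25 + 14/15·256/441 + 1·1 = -8738/4725 ≠ 1/3 ⇒ order 2.
b·Ac: 14/15·14/15 + 1·5491/630 = 30199/3150 ≠ 1/6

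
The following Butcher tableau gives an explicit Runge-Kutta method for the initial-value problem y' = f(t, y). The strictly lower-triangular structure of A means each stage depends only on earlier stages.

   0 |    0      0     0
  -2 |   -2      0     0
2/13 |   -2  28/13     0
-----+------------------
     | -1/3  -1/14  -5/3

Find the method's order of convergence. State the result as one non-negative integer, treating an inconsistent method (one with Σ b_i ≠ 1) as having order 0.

b = (-1/3, -1/14, -5/3)
c = (0, -2, 2/13)
Ac = (0, 0, -56/13)
Σ b_i: (-1/3)·1 + (-1/14)·1 + (-5/3)·1 = -29/14 ≠ 1 ⇒ order 0.

0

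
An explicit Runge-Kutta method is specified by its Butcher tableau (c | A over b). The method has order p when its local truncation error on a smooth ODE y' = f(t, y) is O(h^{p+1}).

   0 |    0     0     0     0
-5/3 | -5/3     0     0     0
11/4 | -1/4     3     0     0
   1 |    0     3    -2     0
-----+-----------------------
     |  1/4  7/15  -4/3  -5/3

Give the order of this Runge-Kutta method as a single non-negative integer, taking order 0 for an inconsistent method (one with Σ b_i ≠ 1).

0

b = (1/4, 7/15, -4/3, -5/3)
c = (0, -5/3, 11/4, 1)
Ac = (0, 0, -5, -21/2)
Σ b_i: 1/4·1 + 7/15·1 + (-4/3)·1 + (-5/3)·1 = -137/60 ≠ 1 ⇒ order 0.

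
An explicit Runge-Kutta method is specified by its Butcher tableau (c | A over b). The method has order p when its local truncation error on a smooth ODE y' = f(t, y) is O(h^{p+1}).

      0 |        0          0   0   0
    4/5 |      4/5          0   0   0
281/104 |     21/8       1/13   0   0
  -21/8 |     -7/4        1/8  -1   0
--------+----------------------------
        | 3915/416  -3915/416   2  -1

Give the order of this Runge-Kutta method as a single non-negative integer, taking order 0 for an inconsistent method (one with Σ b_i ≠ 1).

2

b = (3915/416, -3915/416, 2, -1)
c = (0, 4/5, 281/104, -21/8)
Ac = (0, 0, 4/65, -1353/520)
Σ b_i: 3915/416·1 + (-3915/416)·1 + 2·1 + (-1)·1 = 1 ✓
b·c: (-3915/416)·4/5 + 2·281/104 + (-1)·(-21/8) = 1/2 ✓
b·c²: (-3915/416)·16/25 + 2·78961/10816 + (-1)·441/64 = 91237/54080 ≠ 1/3 ⇒ order 2.
b·Ac: 2·4/65 + (-1)·(-1353/520) = 109/40 ≠ 1/6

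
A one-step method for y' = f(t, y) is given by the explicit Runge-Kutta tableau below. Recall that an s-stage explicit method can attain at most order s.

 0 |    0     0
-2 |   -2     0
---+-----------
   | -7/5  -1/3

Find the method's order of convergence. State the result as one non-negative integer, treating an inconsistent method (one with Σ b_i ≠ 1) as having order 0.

b = (-7/5, -1/3)
c = (0, -2)
Σ b_i: (-7/5)·1 + (-1/3)·1 = -26/15 ≠ 1 ⇒ order 0.

0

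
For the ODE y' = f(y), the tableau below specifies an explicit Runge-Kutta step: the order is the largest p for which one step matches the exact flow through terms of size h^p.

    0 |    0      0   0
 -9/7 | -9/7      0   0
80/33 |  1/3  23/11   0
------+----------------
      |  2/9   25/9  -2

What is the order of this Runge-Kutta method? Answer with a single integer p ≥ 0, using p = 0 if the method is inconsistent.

b = (2/9, 25/9, -2)
c = (0, -9/7, 80/33)
Ac = (0, 0, -207/77)
Σ b_i: 2/9·1 + 25/9·1 + (-2)·1 = 1 ✓
b·c: 25/9·(-9/7) + (-2)·80/33 = -1945/231 ≠ 1/2 ⇒ order 1.

1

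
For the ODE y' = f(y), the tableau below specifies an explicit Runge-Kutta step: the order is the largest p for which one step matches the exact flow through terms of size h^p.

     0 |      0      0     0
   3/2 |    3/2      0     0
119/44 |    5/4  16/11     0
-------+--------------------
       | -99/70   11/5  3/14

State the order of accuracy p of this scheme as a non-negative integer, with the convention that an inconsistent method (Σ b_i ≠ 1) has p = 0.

1

b = (-99/70, 11/5, 3/14)
c = (0, 3/2, 119/44)
Ac = (0, 0, 24/11)
Σ b_i: (-99/70)·1 + 11/5·1 + 3/14·1 = 1 ✓
b·c: 11/5·3/2 + 3/14·119/44 = 1707/440 ≠ 1/2 ⇒ order 1.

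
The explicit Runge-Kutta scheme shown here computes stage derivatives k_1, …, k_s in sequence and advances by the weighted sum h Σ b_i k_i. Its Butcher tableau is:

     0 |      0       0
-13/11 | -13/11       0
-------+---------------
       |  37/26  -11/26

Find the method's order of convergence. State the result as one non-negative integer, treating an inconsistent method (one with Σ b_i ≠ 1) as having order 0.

2

b = (37/26, -11/26)
c = (0, -13/11)
Σ b_i: 37/26·1 + (-11/26)·1 = 1 ✓
b·c: (-11/26)·(-13/11) = 1/2 ✓; 2 stages ⇒ order 2.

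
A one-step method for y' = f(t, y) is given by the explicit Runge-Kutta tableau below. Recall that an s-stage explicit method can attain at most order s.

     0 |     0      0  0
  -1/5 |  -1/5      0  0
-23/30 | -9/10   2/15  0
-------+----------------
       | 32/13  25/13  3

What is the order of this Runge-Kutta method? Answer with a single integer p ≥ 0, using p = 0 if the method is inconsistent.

0

b = (32/13, 25/13, 3)
c = (0, -1/5, -23/30)
Ac = (0, 0, -2/75)
Σ b_i: 32/13·1 + 25/13·1 + 3·1 = 96/13 ≠ 1 ⇒ order 0.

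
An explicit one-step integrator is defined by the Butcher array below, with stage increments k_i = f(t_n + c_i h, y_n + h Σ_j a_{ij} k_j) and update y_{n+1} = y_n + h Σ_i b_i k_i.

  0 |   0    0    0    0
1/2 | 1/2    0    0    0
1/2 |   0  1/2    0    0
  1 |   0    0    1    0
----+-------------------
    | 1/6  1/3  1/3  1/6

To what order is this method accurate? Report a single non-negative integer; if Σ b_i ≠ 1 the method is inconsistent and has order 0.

4

b = (1/6, 1/3, 1/3, 1/6)
c = (0, 1/2, 1/2, 1)
Ac = (0, 0, 1/4, 1/2)
Σ b_i: 1/6·1 + 1/3·1 + 1/3·1 + 1/6·1 = 1 ✓
b·c: 1/3·1/2 + 1/3·1/2 + 1/6·1 = 1/2 ✓
b·c²: 1/3·1/4 + 1/3·1/4 + 1/6·1 = 1/3 ✓
b·Ac: 1/3·1/4 + 1/6·1/2 = 1/6 ✓
b·c³: 1/3·1/8 + 1/3·1/8 + 1/6·1 = 1/4 ✓
b·(c∘Ac): 1/3·1/8 + 1/6·1/2 = 1/8 ✓
b·Ac²: 1/3·1/8 + 1/6·1/4 = 1/12 ✓
b·A²c: 1/6·1/4 = 1/24 ✓; 4 stages ⇒ order 4.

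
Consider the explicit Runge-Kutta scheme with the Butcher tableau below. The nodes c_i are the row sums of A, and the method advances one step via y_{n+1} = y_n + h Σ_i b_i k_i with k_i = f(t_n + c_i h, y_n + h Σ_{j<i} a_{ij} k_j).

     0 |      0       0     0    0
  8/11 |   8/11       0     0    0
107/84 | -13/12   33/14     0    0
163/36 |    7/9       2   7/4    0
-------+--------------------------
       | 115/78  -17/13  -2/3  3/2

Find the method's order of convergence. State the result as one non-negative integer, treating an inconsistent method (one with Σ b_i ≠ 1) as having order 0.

1

b = (115/78, -17/13, -2/3, 3/2)
c = (0, 8/11, 107/84, 163/36)
Ac = (0, 0, 12/7, 1945/528)
Σ b_i: 115/78·1 + (-17/13)·1 + (-2/3)·1 + 3/2·1 = 1 ✓
b·c: (-17/13)·8/11 + (-2/3)·107/84 + 3/2·163/36 = 359741/72072 ≠ 1/2 ⇒ order 1.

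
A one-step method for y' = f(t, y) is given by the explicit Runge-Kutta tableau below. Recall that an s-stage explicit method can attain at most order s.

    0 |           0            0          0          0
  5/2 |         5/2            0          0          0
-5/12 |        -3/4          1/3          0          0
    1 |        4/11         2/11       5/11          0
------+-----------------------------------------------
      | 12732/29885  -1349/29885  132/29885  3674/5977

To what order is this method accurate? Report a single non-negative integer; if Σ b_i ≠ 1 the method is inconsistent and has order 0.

b = (12732/29885, -1349/29885, 132/29885, 3674/5977)
c = (0, 5/2, -5/12, 1)
Ac = (0, 0, 5/6, 35/132)
Σ b_i: 12732/29885·1 + (-1349/29885)·1 + 132/29885·1 + 3674/5977·1 = 1 ✓
b·c: (-1349/29885)·5/2 + 132/29885·(-5/12) + 3674/5977·1 = 1/2 ✓
b·c²: (-1349/29885)·25/4 + 132/29885·25/144 + 3674/5977·1 = 1/3 ✓
b·Ac: 132/29885·5/6 + 3674/5977·35/132 = 1/6 ✓
b·c³: (-1349/29885)·125/8 + 132/29885·(-125/1728) + 3674/5977·1 = -78269/860688 ≠ 1/4 ⇒ order 3.
b·(c∘Ac): 132/29885·(-25/72) + 3674/5977·35/132 = 965/5977 ≠ 1/8
b·Ac²: 132/29885·25/12 + 3674/5977·175/144 = 325435/430344 ≠ 1/12
b·A²c: 3674/5977·25/66 = 4175/17931 ≠ 1/24

3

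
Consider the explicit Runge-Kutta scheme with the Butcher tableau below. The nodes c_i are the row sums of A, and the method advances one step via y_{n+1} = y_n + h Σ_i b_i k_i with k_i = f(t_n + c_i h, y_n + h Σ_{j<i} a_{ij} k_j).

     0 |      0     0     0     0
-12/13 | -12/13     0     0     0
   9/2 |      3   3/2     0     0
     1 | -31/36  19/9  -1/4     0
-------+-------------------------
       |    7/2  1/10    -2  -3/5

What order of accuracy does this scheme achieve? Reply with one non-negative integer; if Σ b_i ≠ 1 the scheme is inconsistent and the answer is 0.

1

b = (7/2, 1/10, -2, -3/5)
c = (0, -12/13, 9/2, 1)
Ac = (0, 0, -18/13, -959/312)
Σ b_i: 7/2·1 + 1/10·1 + (-2)·1 + (-3/5)·1 = 1 ✓
b·c: 1/10·(-12/13) + (-2)·9/2 + (-3/5)·1 = -126/13 ≠ 1/2 ⇒ order 1.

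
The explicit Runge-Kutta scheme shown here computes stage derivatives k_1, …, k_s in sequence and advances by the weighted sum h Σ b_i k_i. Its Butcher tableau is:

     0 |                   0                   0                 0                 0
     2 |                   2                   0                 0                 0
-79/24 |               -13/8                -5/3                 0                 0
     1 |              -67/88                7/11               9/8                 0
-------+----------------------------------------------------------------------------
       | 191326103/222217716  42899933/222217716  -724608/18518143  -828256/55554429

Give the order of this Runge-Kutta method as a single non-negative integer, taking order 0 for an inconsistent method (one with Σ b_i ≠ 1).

b = (191326103/222217716, 42899933/222217716, -724608/18518143, -828256/55554429)
c = (0, 2, -79/24, 1)
Ac = (0, 0, -10/3, -1711/704)
Σ b_i: 191326103/222217716·1 + 42899933/222217716·1 + (-724608/18518143)·1 + (-828256/55554429)·1 = 1 ✓
b·c: 42899933/222217716·2 + (-724608/18518143)·(-79/24) + (-828256/55554429)·1 = 1/2 ✓
b·c²: 42899933/222217716·4 + (-724608/18518143)·6241/576 + (-828256/55554429)·1 = 1/3 ✓
b·Ac: (-724608/18518143)·(-10/3) + (-828256/55554429)·(-1711/704) = 1/6 ✓
b·c³: 42899933/222217716·8 + (-724608/18518143)·(-493039/13824) + (-828256/55554429)·1 = 650007971/222217716 ≠ 1/4 ⇒ order 3.
b·(c∘Ac): (-724608/18518143)·395/36 + (-828256/55554429)·(-1711/704) = -43677377/111108858 ≠ 1/8
b·Ac²: (-724608/18518143)·(-20/3) + (-828256/55554429)·82987/5632 = 36606149/888870864 ≠ 1/12
b·A²c: (-828256/55554429)·(-15/4) = 1035320/18518143 ≠ 1/24

3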